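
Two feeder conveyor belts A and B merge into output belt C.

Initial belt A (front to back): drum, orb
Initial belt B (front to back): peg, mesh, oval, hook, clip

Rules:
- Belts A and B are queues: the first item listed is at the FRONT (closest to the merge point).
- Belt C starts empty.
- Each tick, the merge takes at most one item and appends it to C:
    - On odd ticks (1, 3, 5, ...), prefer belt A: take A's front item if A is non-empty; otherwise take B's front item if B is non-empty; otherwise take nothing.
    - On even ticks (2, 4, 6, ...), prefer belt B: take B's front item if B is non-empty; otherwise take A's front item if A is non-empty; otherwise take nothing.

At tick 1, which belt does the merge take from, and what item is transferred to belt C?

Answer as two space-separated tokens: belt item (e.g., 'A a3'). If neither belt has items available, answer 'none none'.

Answer: A drum

Derivation:
Tick 1: prefer A, take drum from A; A=[orb] B=[peg,mesh,oval,hook,clip] C=[drum]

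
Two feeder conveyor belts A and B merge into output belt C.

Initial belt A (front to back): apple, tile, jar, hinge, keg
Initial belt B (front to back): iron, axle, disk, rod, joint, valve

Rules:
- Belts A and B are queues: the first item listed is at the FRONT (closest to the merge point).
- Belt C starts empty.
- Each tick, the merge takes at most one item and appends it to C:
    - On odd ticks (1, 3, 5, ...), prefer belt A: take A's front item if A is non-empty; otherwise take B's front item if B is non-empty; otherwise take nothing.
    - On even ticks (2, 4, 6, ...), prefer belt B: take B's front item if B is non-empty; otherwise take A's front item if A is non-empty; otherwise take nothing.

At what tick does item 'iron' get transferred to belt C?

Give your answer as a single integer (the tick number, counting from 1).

Tick 1: prefer A, take apple from A; A=[tile,jar,hinge,keg] B=[iron,axle,disk,rod,joint,valve] C=[apple]
Tick 2: prefer B, take iron from B; A=[tile,jar,hinge,keg] B=[axle,disk,rod,joint,valve] C=[apple,iron]

Answer: 2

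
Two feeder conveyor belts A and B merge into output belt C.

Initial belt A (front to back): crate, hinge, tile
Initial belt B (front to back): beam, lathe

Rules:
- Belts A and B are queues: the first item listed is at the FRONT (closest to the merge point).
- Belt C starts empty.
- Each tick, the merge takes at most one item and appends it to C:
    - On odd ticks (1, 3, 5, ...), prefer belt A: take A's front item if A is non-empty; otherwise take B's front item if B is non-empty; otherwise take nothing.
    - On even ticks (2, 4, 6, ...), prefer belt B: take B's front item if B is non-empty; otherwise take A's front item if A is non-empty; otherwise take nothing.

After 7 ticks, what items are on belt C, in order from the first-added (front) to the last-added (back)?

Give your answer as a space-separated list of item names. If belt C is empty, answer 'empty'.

Tick 1: prefer A, take crate from A; A=[hinge,tile] B=[beam,lathe] C=[crate]
Tick 2: prefer B, take beam from B; A=[hinge,tile] B=[lathe] C=[crate,beam]
Tick 3: prefer A, take hinge from A; A=[tile] B=[lathe] C=[crate,beam,hinge]
Tick 4: prefer B, take lathe from B; A=[tile] B=[-] C=[crate,beam,hinge,lathe]
Tick 5: prefer A, take tile from A; A=[-] B=[-] C=[crate,beam,hinge,lathe,tile]
Tick 6: prefer B, both empty, nothing taken; A=[-] B=[-] C=[crate,beam,hinge,lathe,tile]
Tick 7: prefer A, both empty, nothing taken; A=[-] B=[-] C=[crate,beam,hinge,lathe,tile]

Answer: crate beam hinge lathe tile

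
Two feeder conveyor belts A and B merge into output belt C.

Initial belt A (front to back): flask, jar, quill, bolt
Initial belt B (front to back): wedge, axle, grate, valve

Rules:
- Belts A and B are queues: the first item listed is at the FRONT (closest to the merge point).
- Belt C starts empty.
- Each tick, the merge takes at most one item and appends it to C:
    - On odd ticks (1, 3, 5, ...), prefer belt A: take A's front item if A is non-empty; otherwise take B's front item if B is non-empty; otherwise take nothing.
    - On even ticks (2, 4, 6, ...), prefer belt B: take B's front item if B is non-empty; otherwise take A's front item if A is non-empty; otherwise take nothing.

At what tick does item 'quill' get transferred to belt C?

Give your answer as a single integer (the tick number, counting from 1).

Answer: 5

Derivation:
Tick 1: prefer A, take flask from A; A=[jar,quill,bolt] B=[wedge,axle,grate,valve] C=[flask]
Tick 2: prefer B, take wedge from B; A=[jar,quill,bolt] B=[axle,grate,valve] C=[flask,wedge]
Tick 3: prefer A, take jar from A; A=[quill,bolt] B=[axle,grate,valve] C=[flask,wedge,jar]
Tick 4: prefer B, take axle from B; A=[quill,bolt] B=[grate,valve] C=[flask,wedge,jar,axle]
Tick 5: prefer A, take quill from A; A=[bolt] B=[grate,valve] C=[flask,wedge,jar,axle,quill]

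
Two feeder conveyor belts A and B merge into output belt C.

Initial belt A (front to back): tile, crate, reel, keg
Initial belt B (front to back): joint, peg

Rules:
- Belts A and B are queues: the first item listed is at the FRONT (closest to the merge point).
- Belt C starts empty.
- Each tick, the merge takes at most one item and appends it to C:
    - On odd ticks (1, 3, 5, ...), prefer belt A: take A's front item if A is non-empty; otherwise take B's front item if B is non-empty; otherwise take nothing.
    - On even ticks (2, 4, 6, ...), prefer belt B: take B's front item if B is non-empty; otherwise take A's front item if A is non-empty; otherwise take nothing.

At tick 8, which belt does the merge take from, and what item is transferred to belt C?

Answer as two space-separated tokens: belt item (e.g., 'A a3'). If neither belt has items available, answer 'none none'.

Answer: none none

Derivation:
Tick 1: prefer A, take tile from A; A=[crate,reel,keg] B=[joint,peg] C=[tile]
Tick 2: prefer B, take joint from B; A=[crate,reel,keg] B=[peg] C=[tile,joint]
Tick 3: prefer A, take crate from A; A=[reel,keg] B=[peg] C=[tile,joint,crate]
Tick 4: prefer B, take peg from B; A=[reel,keg] B=[-] C=[tile,joint,crate,peg]
Tick 5: prefer A, take reel from A; A=[keg] B=[-] C=[tile,joint,crate,peg,reel]
Tick 6: prefer B, take keg from A; A=[-] B=[-] C=[tile,joint,crate,peg,reel,keg]
Tick 7: prefer A, both empty, nothing taken; A=[-] B=[-] C=[tile,joint,crate,peg,reel,keg]
Tick 8: prefer B, both empty, nothing taken; A=[-] B=[-] C=[tile,joint,crate,peg,reel,keg]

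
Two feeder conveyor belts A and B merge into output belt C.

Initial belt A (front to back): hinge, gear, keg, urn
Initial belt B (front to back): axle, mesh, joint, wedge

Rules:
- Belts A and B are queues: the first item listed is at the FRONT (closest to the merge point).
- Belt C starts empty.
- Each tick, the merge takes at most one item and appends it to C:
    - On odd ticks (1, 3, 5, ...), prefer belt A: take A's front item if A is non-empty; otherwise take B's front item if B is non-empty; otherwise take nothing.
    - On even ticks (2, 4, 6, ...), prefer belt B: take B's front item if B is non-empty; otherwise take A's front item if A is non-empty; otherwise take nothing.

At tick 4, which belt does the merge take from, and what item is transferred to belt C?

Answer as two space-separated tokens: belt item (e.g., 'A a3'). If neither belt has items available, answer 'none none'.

Tick 1: prefer A, take hinge from A; A=[gear,keg,urn] B=[axle,mesh,joint,wedge] C=[hinge]
Tick 2: prefer B, take axle from B; A=[gear,keg,urn] B=[mesh,joint,wedge] C=[hinge,axle]
Tick 3: prefer A, take gear from A; A=[keg,urn] B=[mesh,joint,wedge] C=[hinge,axle,gear]
Tick 4: prefer B, take mesh from B; A=[keg,urn] B=[joint,wedge] C=[hinge,axle,gear,mesh]

Answer: B mesh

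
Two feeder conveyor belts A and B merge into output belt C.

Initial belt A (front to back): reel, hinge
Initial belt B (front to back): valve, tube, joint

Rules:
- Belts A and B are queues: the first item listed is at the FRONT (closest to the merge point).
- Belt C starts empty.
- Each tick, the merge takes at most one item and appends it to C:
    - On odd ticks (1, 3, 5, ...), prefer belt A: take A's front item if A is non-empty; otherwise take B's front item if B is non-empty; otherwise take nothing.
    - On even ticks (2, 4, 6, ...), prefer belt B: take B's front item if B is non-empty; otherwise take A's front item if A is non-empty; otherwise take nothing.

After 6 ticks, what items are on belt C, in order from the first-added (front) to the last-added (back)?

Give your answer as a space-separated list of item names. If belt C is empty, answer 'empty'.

Tick 1: prefer A, take reel from A; A=[hinge] B=[valve,tube,joint] C=[reel]
Tick 2: prefer B, take valve from B; A=[hinge] B=[tube,joint] C=[reel,valve]
Tick 3: prefer A, take hinge from A; A=[-] B=[tube,joint] C=[reel,valve,hinge]
Tick 4: prefer B, take tube from B; A=[-] B=[joint] C=[reel,valve,hinge,tube]
Tick 5: prefer A, take joint from B; A=[-] B=[-] C=[reel,valve,hinge,tube,joint]
Tick 6: prefer B, both empty, nothing taken; A=[-] B=[-] C=[reel,valve,hinge,tube,joint]

Answer: reel valve hinge tube joint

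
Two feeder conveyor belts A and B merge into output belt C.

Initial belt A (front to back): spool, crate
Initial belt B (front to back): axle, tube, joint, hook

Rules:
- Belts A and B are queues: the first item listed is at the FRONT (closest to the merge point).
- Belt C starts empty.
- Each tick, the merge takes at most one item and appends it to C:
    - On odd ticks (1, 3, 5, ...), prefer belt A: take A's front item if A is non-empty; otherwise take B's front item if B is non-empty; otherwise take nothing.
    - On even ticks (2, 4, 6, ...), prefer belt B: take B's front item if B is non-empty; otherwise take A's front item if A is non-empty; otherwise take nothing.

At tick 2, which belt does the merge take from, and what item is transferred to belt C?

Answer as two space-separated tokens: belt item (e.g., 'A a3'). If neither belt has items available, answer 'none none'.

Answer: B axle

Derivation:
Tick 1: prefer A, take spool from A; A=[crate] B=[axle,tube,joint,hook] C=[spool]
Tick 2: prefer B, take axle from B; A=[crate] B=[tube,joint,hook] C=[spool,axle]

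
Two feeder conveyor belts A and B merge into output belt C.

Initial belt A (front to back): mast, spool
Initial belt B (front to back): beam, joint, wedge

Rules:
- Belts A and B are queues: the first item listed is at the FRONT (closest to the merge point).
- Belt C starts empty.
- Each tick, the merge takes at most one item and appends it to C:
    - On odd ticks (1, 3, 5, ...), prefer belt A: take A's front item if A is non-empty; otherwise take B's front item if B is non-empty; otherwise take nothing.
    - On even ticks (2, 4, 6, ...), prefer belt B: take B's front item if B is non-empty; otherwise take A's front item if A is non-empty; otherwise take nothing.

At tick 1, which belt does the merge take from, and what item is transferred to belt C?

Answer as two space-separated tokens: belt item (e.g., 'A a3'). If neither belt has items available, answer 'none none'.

Tick 1: prefer A, take mast from A; A=[spool] B=[beam,joint,wedge] C=[mast]

Answer: A mast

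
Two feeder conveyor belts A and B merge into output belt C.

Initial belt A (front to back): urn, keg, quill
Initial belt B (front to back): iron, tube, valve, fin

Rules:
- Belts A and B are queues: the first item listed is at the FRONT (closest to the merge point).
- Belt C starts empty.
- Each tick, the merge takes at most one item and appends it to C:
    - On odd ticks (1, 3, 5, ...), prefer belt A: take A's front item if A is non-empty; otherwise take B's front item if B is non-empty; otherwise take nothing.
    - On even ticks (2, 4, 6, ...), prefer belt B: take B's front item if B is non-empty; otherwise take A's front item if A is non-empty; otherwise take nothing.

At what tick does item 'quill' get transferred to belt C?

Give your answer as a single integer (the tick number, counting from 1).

Tick 1: prefer A, take urn from A; A=[keg,quill] B=[iron,tube,valve,fin] C=[urn]
Tick 2: prefer B, take iron from B; A=[keg,quill] B=[tube,valve,fin] C=[urn,iron]
Tick 3: prefer A, take keg from A; A=[quill] B=[tube,valve,fin] C=[urn,iron,keg]
Tick 4: prefer B, take tube from B; A=[quill] B=[valve,fin] C=[urn,iron,keg,tube]
Tick 5: prefer A, take quill from A; A=[-] B=[valve,fin] C=[urn,iron,keg,tube,quill]

Answer: 5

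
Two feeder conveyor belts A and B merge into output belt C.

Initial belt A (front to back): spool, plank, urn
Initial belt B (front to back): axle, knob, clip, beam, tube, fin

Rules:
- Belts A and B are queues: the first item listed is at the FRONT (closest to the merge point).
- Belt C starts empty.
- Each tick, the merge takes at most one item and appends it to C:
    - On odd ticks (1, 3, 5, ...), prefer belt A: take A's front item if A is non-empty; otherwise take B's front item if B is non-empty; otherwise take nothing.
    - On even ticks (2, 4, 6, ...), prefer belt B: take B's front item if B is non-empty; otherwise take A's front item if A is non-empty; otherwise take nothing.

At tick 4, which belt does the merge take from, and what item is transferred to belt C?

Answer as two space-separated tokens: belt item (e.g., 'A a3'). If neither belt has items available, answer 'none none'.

Answer: B knob

Derivation:
Tick 1: prefer A, take spool from A; A=[plank,urn] B=[axle,knob,clip,beam,tube,fin] C=[spool]
Tick 2: prefer B, take axle from B; A=[plank,urn] B=[knob,clip,beam,tube,fin] C=[spool,axle]
Tick 3: prefer A, take plank from A; A=[urn] B=[knob,clip,beam,tube,fin] C=[spool,axle,plank]
Tick 4: prefer B, take knob from B; A=[urn] B=[clip,beam,tube,fin] C=[spool,axle,plank,knob]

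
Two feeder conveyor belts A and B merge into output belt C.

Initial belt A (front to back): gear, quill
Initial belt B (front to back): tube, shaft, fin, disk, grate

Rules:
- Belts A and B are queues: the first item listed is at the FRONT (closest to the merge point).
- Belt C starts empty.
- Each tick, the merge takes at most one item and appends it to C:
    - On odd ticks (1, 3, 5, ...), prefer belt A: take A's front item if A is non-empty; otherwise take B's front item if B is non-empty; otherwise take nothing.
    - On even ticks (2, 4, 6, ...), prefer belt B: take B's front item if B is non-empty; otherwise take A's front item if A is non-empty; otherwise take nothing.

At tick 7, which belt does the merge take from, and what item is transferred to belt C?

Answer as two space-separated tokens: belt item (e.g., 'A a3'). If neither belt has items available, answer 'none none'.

Tick 1: prefer A, take gear from A; A=[quill] B=[tube,shaft,fin,disk,grate] C=[gear]
Tick 2: prefer B, take tube from B; A=[quill] B=[shaft,fin,disk,grate] C=[gear,tube]
Tick 3: prefer A, take quill from A; A=[-] B=[shaft,fin,disk,grate] C=[gear,tube,quill]
Tick 4: prefer B, take shaft from B; A=[-] B=[fin,disk,grate] C=[gear,tube,quill,shaft]
Tick 5: prefer A, take fin from B; A=[-] B=[disk,grate] C=[gear,tube,quill,shaft,fin]
Tick 6: prefer B, take disk from B; A=[-] B=[grate] C=[gear,tube,quill,shaft,fin,disk]
Tick 7: prefer A, take grate from B; A=[-] B=[-] C=[gear,tube,quill,shaft,fin,disk,grate]

Answer: B grate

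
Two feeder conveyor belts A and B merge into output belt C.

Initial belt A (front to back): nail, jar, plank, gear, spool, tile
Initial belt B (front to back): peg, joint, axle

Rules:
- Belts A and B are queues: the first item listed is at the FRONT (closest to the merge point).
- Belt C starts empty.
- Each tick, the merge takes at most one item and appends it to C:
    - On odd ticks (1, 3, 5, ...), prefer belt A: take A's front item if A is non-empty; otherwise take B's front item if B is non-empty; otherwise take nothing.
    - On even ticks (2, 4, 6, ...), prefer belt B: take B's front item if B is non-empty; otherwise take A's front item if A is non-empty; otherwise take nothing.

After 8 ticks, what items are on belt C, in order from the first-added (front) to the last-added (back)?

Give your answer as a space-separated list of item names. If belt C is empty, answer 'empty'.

Answer: nail peg jar joint plank axle gear spool

Derivation:
Tick 1: prefer A, take nail from A; A=[jar,plank,gear,spool,tile] B=[peg,joint,axle] C=[nail]
Tick 2: prefer B, take peg from B; A=[jar,plank,gear,spool,tile] B=[joint,axle] C=[nail,peg]
Tick 3: prefer A, take jar from A; A=[plank,gear,spool,tile] B=[joint,axle] C=[nail,peg,jar]
Tick 4: prefer B, take joint from B; A=[plank,gear,spool,tile] B=[axle] C=[nail,peg,jar,joint]
Tick 5: prefer A, take plank from A; A=[gear,spool,tile] B=[axle] C=[nail,peg,jar,joint,plank]
Tick 6: prefer B, take axle from B; A=[gear,spool,tile] B=[-] C=[nail,peg,jar,joint,plank,axle]
Tick 7: prefer A, take gear from A; A=[spool,tile] B=[-] C=[nail,peg,jar,joint,plank,axle,gear]
Tick 8: prefer B, take spool from A; A=[tile] B=[-] C=[nail,peg,jar,joint,plank,axle,gear,spool]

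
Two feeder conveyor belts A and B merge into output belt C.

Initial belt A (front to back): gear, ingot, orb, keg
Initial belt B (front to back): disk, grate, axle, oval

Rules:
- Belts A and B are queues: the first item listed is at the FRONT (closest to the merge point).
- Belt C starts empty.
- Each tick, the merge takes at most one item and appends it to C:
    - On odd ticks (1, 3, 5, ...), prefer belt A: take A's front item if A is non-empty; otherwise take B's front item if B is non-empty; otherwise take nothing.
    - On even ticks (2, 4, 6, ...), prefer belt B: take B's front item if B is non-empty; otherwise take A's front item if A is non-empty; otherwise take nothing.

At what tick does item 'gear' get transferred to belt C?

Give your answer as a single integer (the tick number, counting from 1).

Tick 1: prefer A, take gear from A; A=[ingot,orb,keg] B=[disk,grate,axle,oval] C=[gear]

Answer: 1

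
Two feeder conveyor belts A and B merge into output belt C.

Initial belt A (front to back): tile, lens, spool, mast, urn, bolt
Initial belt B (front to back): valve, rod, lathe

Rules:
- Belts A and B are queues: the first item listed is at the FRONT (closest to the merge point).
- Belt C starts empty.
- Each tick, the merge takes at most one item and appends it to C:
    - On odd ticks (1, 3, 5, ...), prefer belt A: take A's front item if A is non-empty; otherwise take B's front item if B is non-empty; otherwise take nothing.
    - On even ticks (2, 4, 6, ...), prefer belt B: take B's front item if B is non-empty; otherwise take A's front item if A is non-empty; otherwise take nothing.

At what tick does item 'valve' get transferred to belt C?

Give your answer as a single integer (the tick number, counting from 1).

Answer: 2

Derivation:
Tick 1: prefer A, take tile from A; A=[lens,spool,mast,urn,bolt] B=[valve,rod,lathe] C=[tile]
Tick 2: prefer B, take valve from B; A=[lens,spool,mast,urn,bolt] B=[rod,lathe] C=[tile,valve]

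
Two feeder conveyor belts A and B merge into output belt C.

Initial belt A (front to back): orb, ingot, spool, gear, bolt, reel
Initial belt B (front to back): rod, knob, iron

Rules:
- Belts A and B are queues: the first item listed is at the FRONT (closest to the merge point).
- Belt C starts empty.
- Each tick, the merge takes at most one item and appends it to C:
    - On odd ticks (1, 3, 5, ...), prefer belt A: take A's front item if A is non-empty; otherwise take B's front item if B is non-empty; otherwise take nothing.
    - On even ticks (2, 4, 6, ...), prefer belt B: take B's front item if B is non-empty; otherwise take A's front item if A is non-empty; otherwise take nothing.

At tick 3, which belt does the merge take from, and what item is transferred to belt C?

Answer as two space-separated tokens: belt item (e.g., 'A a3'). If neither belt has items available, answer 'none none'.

Tick 1: prefer A, take orb from A; A=[ingot,spool,gear,bolt,reel] B=[rod,knob,iron] C=[orb]
Tick 2: prefer B, take rod from B; A=[ingot,spool,gear,bolt,reel] B=[knob,iron] C=[orb,rod]
Tick 3: prefer A, take ingot from A; A=[spool,gear,bolt,reel] B=[knob,iron] C=[orb,rod,ingot]

Answer: A ingot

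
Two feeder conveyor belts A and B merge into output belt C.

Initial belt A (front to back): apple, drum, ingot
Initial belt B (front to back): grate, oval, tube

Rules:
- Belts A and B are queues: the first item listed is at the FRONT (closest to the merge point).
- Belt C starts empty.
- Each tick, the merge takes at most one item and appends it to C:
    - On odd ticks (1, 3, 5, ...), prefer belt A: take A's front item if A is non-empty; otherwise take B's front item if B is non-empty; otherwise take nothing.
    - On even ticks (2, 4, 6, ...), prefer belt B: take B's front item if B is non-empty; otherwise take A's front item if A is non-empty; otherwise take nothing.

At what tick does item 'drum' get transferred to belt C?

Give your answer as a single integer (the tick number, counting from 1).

Tick 1: prefer A, take apple from A; A=[drum,ingot] B=[grate,oval,tube] C=[apple]
Tick 2: prefer B, take grate from B; A=[drum,ingot] B=[oval,tube] C=[apple,grate]
Tick 3: prefer A, take drum from A; A=[ingot] B=[oval,tube] C=[apple,grate,drum]

Answer: 3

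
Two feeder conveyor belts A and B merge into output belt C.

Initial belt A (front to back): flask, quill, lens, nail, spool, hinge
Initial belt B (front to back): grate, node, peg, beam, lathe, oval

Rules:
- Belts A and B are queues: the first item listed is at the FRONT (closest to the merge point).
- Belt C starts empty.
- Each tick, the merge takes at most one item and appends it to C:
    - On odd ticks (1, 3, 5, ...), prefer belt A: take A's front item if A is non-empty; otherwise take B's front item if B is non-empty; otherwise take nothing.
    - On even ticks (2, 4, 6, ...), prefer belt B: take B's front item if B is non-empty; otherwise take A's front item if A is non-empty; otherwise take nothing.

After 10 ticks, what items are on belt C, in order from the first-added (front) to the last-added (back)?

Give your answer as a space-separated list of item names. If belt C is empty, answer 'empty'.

Tick 1: prefer A, take flask from A; A=[quill,lens,nail,spool,hinge] B=[grate,node,peg,beam,lathe,oval] C=[flask]
Tick 2: prefer B, take grate from B; A=[quill,lens,nail,spool,hinge] B=[node,peg,beam,lathe,oval] C=[flask,grate]
Tick 3: prefer A, take quill from A; A=[lens,nail,spool,hinge] B=[node,peg,beam,lathe,oval] C=[flask,grate,quill]
Tick 4: prefer B, take node from B; A=[lens,nail,spool,hinge] B=[peg,beam,lathe,oval] C=[flask,grate,quill,node]
Tick 5: prefer A, take lens from A; A=[nail,spool,hinge] B=[peg,beam,lathe,oval] C=[flask,grate,quill,node,lens]
Tick 6: prefer B, take peg from B; A=[nail,spool,hinge] B=[beam,lathe,oval] C=[flask,grate,quill,node,lens,peg]
Tick 7: prefer A, take nail from A; A=[spool,hinge] B=[beam,lathe,oval] C=[flask,grate,quill,node,lens,peg,nail]
Tick 8: prefer B, take beam from B; A=[spool,hinge] B=[lathe,oval] C=[flask,grate,quill,node,lens,peg,nail,beam]
Tick 9: prefer A, take spool from A; A=[hinge] B=[lathe,oval] C=[flask,grate,quill,node,lens,peg,nail,beam,spool]
Tick 10: prefer B, take lathe from B; A=[hinge] B=[oval] C=[flask,grate,quill,node,lens,peg,nail,beam,spool,lathe]

Answer: flask grate quill node lens peg nail beam spool lathe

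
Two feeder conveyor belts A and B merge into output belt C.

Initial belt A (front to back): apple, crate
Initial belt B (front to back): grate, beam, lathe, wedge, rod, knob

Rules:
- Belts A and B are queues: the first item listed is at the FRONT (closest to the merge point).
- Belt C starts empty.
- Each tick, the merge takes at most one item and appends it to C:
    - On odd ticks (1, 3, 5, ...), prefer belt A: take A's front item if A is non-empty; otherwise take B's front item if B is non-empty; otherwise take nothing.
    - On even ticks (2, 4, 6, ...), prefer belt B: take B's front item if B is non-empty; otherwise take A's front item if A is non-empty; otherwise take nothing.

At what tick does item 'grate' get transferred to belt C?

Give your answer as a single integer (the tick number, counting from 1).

Answer: 2

Derivation:
Tick 1: prefer A, take apple from A; A=[crate] B=[grate,beam,lathe,wedge,rod,knob] C=[apple]
Tick 2: prefer B, take grate from B; A=[crate] B=[beam,lathe,wedge,rod,knob] C=[apple,grate]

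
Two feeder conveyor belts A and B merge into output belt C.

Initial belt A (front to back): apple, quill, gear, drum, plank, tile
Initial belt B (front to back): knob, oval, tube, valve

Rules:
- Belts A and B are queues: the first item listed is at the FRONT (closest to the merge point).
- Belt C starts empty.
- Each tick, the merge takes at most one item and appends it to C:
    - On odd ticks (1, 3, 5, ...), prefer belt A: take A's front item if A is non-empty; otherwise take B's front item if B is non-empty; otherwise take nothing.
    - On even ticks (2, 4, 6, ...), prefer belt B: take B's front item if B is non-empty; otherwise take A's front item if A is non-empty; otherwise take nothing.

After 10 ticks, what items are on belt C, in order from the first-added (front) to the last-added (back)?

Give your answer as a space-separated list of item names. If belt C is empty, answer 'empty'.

Answer: apple knob quill oval gear tube drum valve plank tile

Derivation:
Tick 1: prefer A, take apple from A; A=[quill,gear,drum,plank,tile] B=[knob,oval,tube,valve] C=[apple]
Tick 2: prefer B, take knob from B; A=[quill,gear,drum,plank,tile] B=[oval,tube,valve] C=[apple,knob]
Tick 3: prefer A, take quill from A; A=[gear,drum,plank,tile] B=[oval,tube,valve] C=[apple,knob,quill]
Tick 4: prefer B, take oval from B; A=[gear,drum,plank,tile] B=[tube,valve] C=[apple,knob,quill,oval]
Tick 5: prefer A, take gear from A; A=[drum,plank,tile] B=[tube,valve] C=[apple,knob,quill,oval,gear]
Tick 6: prefer B, take tube from B; A=[drum,plank,tile] B=[valve] C=[apple,knob,quill,oval,gear,tube]
Tick 7: prefer A, take drum from A; A=[plank,tile] B=[valve] C=[apple,knob,quill,oval,gear,tube,drum]
Tick 8: prefer B, take valve from B; A=[plank,tile] B=[-] C=[apple,knob,quill,oval,gear,tube,drum,valve]
Tick 9: prefer A, take plank from A; A=[tile] B=[-] C=[apple,knob,quill,oval,gear,tube,drum,valve,plank]
Tick 10: prefer B, take tile from A; A=[-] B=[-] C=[apple,knob,quill,oval,gear,tube,drum,valve,plank,tile]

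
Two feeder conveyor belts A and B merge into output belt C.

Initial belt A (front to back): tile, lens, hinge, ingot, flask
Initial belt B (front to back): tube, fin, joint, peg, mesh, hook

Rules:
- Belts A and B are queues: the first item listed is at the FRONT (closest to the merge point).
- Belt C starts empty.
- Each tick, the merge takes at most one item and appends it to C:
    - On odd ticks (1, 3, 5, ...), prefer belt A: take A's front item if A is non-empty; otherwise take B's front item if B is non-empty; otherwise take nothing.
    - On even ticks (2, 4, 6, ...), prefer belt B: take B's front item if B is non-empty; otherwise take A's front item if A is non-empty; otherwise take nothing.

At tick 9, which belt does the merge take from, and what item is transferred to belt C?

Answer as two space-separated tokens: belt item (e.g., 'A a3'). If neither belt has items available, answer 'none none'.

Tick 1: prefer A, take tile from A; A=[lens,hinge,ingot,flask] B=[tube,fin,joint,peg,mesh,hook] C=[tile]
Tick 2: prefer B, take tube from B; A=[lens,hinge,ingot,flask] B=[fin,joint,peg,mesh,hook] C=[tile,tube]
Tick 3: prefer A, take lens from A; A=[hinge,ingot,flask] B=[fin,joint,peg,mesh,hook] C=[tile,tube,lens]
Tick 4: prefer B, take fin from B; A=[hinge,ingot,flask] B=[joint,peg,mesh,hook] C=[tile,tube,lens,fin]
Tick 5: prefer A, take hinge from A; A=[ingot,flask] B=[joint,peg,mesh,hook] C=[tile,tube,lens,fin,hinge]
Tick 6: prefer B, take joint from B; A=[ingot,flask] B=[peg,mesh,hook] C=[tile,tube,lens,fin,hinge,joint]
Tick 7: prefer A, take ingot from A; A=[flask] B=[peg,mesh,hook] C=[tile,tube,lens,fin,hinge,joint,ingot]
Tick 8: prefer B, take peg from B; A=[flask] B=[mesh,hook] C=[tile,tube,lens,fin,hinge,joint,ingot,peg]
Tick 9: prefer A, take flask from A; A=[-] B=[mesh,hook] C=[tile,tube,lens,fin,hinge,joint,ingot,peg,flask]

Answer: A flask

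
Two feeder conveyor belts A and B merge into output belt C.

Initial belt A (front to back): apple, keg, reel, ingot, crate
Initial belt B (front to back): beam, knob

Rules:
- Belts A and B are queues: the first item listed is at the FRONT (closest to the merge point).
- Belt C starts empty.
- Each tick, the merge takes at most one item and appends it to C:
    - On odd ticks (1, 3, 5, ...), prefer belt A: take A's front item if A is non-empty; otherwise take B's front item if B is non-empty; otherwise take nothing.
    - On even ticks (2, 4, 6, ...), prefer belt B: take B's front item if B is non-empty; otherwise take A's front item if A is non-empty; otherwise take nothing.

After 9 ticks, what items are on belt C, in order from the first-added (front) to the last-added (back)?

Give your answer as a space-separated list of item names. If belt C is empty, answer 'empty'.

Answer: apple beam keg knob reel ingot crate

Derivation:
Tick 1: prefer A, take apple from A; A=[keg,reel,ingot,crate] B=[beam,knob] C=[apple]
Tick 2: prefer B, take beam from B; A=[keg,reel,ingot,crate] B=[knob] C=[apple,beam]
Tick 3: prefer A, take keg from A; A=[reel,ingot,crate] B=[knob] C=[apple,beam,keg]
Tick 4: prefer B, take knob from B; A=[reel,ingot,crate] B=[-] C=[apple,beam,keg,knob]
Tick 5: prefer A, take reel from A; A=[ingot,crate] B=[-] C=[apple,beam,keg,knob,reel]
Tick 6: prefer B, take ingot from A; A=[crate] B=[-] C=[apple,beam,keg,knob,reel,ingot]
Tick 7: prefer A, take crate from A; A=[-] B=[-] C=[apple,beam,keg,knob,reel,ingot,crate]
Tick 8: prefer B, both empty, nothing taken; A=[-] B=[-] C=[apple,beam,keg,knob,reel,ingot,crate]
Tick 9: prefer A, both empty, nothing taken; A=[-] B=[-] C=[apple,beam,keg,knob,reel,ingot,crate]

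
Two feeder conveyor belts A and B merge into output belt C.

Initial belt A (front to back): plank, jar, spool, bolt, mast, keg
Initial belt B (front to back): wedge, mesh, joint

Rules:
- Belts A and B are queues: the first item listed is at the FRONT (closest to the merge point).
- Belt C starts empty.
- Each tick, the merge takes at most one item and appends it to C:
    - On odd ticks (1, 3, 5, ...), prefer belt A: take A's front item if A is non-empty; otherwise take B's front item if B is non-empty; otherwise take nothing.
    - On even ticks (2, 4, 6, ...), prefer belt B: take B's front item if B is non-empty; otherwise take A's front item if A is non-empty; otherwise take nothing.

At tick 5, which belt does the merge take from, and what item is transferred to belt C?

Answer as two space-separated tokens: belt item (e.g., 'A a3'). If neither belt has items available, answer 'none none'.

Tick 1: prefer A, take plank from A; A=[jar,spool,bolt,mast,keg] B=[wedge,mesh,joint] C=[plank]
Tick 2: prefer B, take wedge from B; A=[jar,spool,bolt,mast,keg] B=[mesh,joint] C=[plank,wedge]
Tick 3: prefer A, take jar from A; A=[spool,bolt,mast,keg] B=[mesh,joint] C=[plank,wedge,jar]
Tick 4: prefer B, take mesh from B; A=[spool,bolt,mast,keg] B=[joint] C=[plank,wedge,jar,mesh]
Tick 5: prefer A, take spool from A; A=[bolt,mast,keg] B=[joint] C=[plank,wedge,jar,mesh,spool]

Answer: A spool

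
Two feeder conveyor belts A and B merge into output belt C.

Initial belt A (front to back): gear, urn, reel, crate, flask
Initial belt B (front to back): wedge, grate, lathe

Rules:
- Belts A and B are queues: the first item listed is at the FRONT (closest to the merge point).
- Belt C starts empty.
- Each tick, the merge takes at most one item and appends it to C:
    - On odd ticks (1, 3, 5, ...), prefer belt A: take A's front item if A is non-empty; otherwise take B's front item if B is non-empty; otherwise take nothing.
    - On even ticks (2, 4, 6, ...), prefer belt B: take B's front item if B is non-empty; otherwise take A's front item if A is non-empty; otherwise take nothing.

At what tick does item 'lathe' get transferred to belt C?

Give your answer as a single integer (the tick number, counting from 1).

Answer: 6

Derivation:
Tick 1: prefer A, take gear from A; A=[urn,reel,crate,flask] B=[wedge,grate,lathe] C=[gear]
Tick 2: prefer B, take wedge from B; A=[urn,reel,crate,flask] B=[grate,lathe] C=[gear,wedge]
Tick 3: prefer A, take urn from A; A=[reel,crate,flask] B=[grate,lathe] C=[gear,wedge,urn]
Tick 4: prefer B, take grate from B; A=[reel,crate,flask] B=[lathe] C=[gear,wedge,urn,grate]
Tick 5: prefer A, take reel from A; A=[crate,flask] B=[lathe] C=[gear,wedge,urn,grate,reel]
Tick 6: prefer B, take lathe from B; A=[crate,flask] B=[-] C=[gear,wedge,urn,grate,reel,lathe]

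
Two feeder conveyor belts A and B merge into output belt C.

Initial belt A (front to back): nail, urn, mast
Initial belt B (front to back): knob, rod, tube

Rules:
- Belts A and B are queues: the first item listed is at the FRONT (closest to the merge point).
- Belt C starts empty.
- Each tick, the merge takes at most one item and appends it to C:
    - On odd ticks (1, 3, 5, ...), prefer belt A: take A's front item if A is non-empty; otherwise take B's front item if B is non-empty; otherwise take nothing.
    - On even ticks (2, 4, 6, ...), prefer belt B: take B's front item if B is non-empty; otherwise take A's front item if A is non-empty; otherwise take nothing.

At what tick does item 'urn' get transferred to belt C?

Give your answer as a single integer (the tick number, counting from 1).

Answer: 3

Derivation:
Tick 1: prefer A, take nail from A; A=[urn,mast] B=[knob,rod,tube] C=[nail]
Tick 2: prefer B, take knob from B; A=[urn,mast] B=[rod,tube] C=[nail,knob]
Tick 3: prefer A, take urn from A; A=[mast] B=[rod,tube] C=[nail,knob,urn]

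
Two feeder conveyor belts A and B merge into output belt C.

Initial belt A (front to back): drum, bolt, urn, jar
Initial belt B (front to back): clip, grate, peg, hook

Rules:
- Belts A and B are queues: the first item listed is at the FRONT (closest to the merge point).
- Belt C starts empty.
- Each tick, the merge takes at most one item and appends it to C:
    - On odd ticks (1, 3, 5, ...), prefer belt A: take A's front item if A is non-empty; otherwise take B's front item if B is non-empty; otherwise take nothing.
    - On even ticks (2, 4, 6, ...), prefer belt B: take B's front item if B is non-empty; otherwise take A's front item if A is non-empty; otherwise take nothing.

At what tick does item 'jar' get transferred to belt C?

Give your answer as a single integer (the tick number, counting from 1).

Answer: 7

Derivation:
Tick 1: prefer A, take drum from A; A=[bolt,urn,jar] B=[clip,grate,peg,hook] C=[drum]
Tick 2: prefer B, take clip from B; A=[bolt,urn,jar] B=[grate,peg,hook] C=[drum,clip]
Tick 3: prefer A, take bolt from A; A=[urn,jar] B=[grate,peg,hook] C=[drum,clip,bolt]
Tick 4: prefer B, take grate from B; A=[urn,jar] B=[peg,hook] C=[drum,clip,bolt,grate]
Tick 5: prefer A, take urn from A; A=[jar] B=[peg,hook] C=[drum,clip,bolt,grate,urn]
Tick 6: prefer B, take peg from B; A=[jar] B=[hook] C=[drum,clip,bolt,grate,urn,peg]
Tick 7: prefer A, take jar from A; A=[-] B=[hook] C=[drum,clip,bolt,grate,urn,peg,jar]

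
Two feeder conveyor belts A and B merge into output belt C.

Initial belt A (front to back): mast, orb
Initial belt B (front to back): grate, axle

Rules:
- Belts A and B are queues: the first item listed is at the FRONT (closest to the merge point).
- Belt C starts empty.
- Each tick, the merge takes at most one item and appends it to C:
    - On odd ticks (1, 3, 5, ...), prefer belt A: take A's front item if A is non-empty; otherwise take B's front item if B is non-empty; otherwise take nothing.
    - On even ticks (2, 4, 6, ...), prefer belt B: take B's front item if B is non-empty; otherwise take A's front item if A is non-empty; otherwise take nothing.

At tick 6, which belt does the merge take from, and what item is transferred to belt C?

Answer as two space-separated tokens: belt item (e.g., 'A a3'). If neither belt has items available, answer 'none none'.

Answer: none none

Derivation:
Tick 1: prefer A, take mast from A; A=[orb] B=[grate,axle] C=[mast]
Tick 2: prefer B, take grate from B; A=[orb] B=[axle] C=[mast,grate]
Tick 3: prefer A, take orb from A; A=[-] B=[axle] C=[mast,grate,orb]
Tick 4: prefer B, take axle from B; A=[-] B=[-] C=[mast,grate,orb,axle]
Tick 5: prefer A, both empty, nothing taken; A=[-] B=[-] C=[mast,grate,orb,axle]
Tick 6: prefer B, both empty, nothing taken; A=[-] B=[-] C=[mast,grate,orb,axle]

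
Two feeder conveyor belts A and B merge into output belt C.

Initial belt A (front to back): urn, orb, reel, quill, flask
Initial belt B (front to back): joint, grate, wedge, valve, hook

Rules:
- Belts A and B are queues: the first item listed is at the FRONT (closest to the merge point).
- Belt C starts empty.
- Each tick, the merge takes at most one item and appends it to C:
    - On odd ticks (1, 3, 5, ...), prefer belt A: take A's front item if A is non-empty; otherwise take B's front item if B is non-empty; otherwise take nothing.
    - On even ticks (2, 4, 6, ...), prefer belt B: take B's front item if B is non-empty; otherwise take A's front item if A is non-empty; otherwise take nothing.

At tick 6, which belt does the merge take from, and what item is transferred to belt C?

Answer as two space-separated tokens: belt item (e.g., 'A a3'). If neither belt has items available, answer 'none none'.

Tick 1: prefer A, take urn from A; A=[orb,reel,quill,flask] B=[joint,grate,wedge,valve,hook] C=[urn]
Tick 2: prefer B, take joint from B; A=[orb,reel,quill,flask] B=[grate,wedge,valve,hook] C=[urn,joint]
Tick 3: prefer A, take orb from A; A=[reel,quill,flask] B=[grate,wedge,valve,hook] C=[urn,joint,orb]
Tick 4: prefer B, take grate from B; A=[reel,quill,flask] B=[wedge,valve,hook] C=[urn,joint,orb,grate]
Tick 5: prefer A, take reel from A; A=[quill,flask] B=[wedge,valve,hook] C=[urn,joint,orb,grate,reel]
Tick 6: prefer B, take wedge from B; A=[quill,flask] B=[valve,hook] C=[urn,joint,orb,grate,reel,wedge]

Answer: B wedge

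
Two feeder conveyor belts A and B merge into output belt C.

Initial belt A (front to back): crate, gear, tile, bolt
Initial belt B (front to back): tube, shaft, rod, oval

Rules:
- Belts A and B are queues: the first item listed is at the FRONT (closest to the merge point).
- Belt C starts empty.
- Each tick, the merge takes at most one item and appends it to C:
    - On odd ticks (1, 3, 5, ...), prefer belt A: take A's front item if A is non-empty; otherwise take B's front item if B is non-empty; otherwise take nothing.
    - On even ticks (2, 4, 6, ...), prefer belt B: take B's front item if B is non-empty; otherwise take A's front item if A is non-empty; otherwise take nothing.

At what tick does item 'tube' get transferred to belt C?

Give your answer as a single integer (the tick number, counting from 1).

Tick 1: prefer A, take crate from A; A=[gear,tile,bolt] B=[tube,shaft,rod,oval] C=[crate]
Tick 2: prefer B, take tube from B; A=[gear,tile,bolt] B=[shaft,rod,oval] C=[crate,tube]

Answer: 2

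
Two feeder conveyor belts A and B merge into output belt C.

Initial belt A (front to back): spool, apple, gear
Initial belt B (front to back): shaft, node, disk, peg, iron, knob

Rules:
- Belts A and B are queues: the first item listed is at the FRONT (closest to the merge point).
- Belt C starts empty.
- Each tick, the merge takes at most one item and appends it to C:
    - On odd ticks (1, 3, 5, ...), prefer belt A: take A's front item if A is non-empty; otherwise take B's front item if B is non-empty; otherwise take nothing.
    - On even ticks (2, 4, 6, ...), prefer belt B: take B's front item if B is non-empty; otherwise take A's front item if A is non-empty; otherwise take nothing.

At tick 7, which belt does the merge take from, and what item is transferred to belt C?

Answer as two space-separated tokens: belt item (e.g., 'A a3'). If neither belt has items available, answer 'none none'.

Tick 1: prefer A, take spool from A; A=[apple,gear] B=[shaft,node,disk,peg,iron,knob] C=[spool]
Tick 2: prefer B, take shaft from B; A=[apple,gear] B=[node,disk,peg,iron,knob] C=[spool,shaft]
Tick 3: prefer A, take apple from A; A=[gear] B=[node,disk,peg,iron,knob] C=[spool,shaft,apple]
Tick 4: prefer B, take node from B; A=[gear] B=[disk,peg,iron,knob] C=[spool,shaft,apple,node]
Tick 5: prefer A, take gear from A; A=[-] B=[disk,peg,iron,knob] C=[spool,shaft,apple,node,gear]
Tick 6: prefer B, take disk from B; A=[-] B=[peg,iron,knob] C=[spool,shaft,apple,node,gear,disk]
Tick 7: prefer A, take peg from B; A=[-] B=[iron,knob] C=[spool,shaft,apple,node,gear,disk,peg]

Answer: B peg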